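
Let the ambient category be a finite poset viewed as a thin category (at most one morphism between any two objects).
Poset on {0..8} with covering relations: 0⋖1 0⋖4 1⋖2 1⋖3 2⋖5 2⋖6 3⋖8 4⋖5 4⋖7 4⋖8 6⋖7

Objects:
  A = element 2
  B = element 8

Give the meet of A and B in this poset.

Common predecessors of 2,8: {0,1}
  0 ≤ 1
  1 ≤ 1
glb = 1

Answer: A∧B = 1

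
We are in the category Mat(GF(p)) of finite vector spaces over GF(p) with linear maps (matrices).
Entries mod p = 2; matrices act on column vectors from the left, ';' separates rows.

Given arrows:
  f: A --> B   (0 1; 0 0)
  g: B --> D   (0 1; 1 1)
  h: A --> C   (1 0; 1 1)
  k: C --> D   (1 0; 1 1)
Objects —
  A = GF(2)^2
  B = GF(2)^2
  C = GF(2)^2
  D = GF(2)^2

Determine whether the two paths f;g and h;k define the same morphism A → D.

Path 1 = f;g:
  e0=[1,0] f-->[0,0] g-->[0,0]
  e1=[0,1] f-->[1,0] g-->[0,1]
  ⟦path⟧₁ = (0 0; 0 1)
Path 2 = h;k:
  e0=[1,0] h-->[1,1] k-->[1,0]
  e1=[0,1] h-->[0,1] k-->[0,1]
  ⟦path⟧₂ = (1 0; 0 1)
Equal? NO — does not commute

Answer: DOES NOT COMMUTE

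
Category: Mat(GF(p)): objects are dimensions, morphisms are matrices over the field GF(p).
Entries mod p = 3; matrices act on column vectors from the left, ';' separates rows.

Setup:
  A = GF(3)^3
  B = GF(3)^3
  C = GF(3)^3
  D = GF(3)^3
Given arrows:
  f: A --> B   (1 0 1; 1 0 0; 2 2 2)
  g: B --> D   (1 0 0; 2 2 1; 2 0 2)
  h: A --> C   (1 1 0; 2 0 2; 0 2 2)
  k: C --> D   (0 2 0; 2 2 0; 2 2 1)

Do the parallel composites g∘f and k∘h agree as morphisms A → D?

Answer: COMMUTES

Trace:
Path 1 = f;g:
  e0=[1,0,0] f-->[1,1,2] g-->[1,0,0]
  e1=[0,1,0] f-->[0,0,2] g-->[0,2,1]
  e2=[0,0,1] f-->[1,0,2] g-->[1,1,0]
  composite₁ = (1 0 1; 0 2 1; 0 1 0)
Path 2 = h;k:
  e0=[1,0,0] h-->[1,2,0] k-->[1,0,0]
  e1=[0,1,0] h-->[1,0,2] k-->[0,2,1]
  e2=[0,0,1] h-->[0,2,2] k-->[1,1,0]
  composite₂ = (1 0 1; 0 2 1; 0 1 0)
Equal? same morphism ✓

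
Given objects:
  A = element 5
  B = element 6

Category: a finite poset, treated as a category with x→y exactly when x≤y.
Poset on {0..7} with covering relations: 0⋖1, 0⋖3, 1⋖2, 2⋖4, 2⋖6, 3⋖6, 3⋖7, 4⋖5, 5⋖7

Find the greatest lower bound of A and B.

Answer: A∧B = 2

Work:
Lower bounds of A=5 and B=6: {0,1,2}
  0 ⊑ 2
  1 ⊑ 2
  2 ⊑ 2
glb = 2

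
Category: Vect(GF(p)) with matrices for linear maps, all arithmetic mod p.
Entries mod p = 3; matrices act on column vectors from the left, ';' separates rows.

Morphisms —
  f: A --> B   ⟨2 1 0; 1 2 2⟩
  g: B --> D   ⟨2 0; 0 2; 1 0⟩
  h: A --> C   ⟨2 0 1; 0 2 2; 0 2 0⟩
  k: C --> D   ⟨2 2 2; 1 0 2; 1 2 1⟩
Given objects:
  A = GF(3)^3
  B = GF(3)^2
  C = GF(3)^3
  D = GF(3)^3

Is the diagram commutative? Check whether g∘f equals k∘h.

Answer: DOES NOT COMMUTE

Trace:
Path 1 = f;g:
  e0=(1,0,0) f-->(2,1) g-->(1,2,2)
  e1=(0,1,0) f-->(1,2) g-->(2,1,1)
  e2=(0,0,1) f-->(0,2) g-->(0,1,0)
  composite₁ = ⟨1 2 0; 2 1 1; 2 1 0⟩
Path 2 = h;k:
  e0=(1,0,0) h-->(2,0,0) k-->(1,2,2)
  e1=(0,1,0) h-->(0,2,2) k-->(2,1,0)
  e2=(0,0,1) h-->(1,2,0) k-->(0,1,2)
  composite₂ = ⟨1 2 0; 2 1 1; 2 0 2⟩
Equal? distinct morphisms ✗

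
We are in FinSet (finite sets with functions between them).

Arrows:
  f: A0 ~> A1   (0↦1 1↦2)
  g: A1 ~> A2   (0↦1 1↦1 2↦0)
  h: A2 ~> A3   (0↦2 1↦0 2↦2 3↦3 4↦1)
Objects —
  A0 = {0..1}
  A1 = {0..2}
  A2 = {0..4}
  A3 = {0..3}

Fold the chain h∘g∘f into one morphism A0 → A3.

Answer: (0↦0 1↦2)

Work:
  0 f~>1 g~>1 h~>0
  1 f~>2 g~>0 h~>2
result: (0↦0 1↦2)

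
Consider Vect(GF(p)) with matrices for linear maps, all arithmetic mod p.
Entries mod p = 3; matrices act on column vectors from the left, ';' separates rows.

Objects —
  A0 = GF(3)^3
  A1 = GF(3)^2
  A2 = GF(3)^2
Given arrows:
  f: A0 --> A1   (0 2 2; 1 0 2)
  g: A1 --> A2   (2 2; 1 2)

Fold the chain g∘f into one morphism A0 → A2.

Answer: (2 1 2; 2 2 0)

Derivation:
  e0=⟨1,0,0⟩ f-->⟨0,1⟩ g-->⟨2,2⟩
  e1=⟨0,1,0⟩ f-->⟨2,0⟩ g-->⟨1,2⟩
  e2=⟨0,0,1⟩ f-->⟨2,2⟩ g-->⟨2,0⟩
result: (2 1 2; 2 2 0)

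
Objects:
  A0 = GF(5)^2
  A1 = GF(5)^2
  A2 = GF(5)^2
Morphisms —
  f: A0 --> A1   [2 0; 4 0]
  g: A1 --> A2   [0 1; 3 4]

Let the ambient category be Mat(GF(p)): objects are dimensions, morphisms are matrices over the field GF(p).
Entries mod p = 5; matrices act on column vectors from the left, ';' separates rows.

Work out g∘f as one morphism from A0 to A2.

  e0=(1,0) f-->(2,4) g-->(4,2)
  e1=(0,1) f-->(0,0) g-->(0,0)
⟦path⟧: [4 0; 2 0]

Answer: [4 0; 2 0]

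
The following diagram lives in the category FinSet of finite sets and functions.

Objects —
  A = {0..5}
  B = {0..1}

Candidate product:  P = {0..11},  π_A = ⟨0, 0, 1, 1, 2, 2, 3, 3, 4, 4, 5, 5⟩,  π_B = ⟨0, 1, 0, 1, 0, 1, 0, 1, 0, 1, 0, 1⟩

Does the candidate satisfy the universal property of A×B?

Answer: VALID PRODUCT

Work:
|A|·|B| = 6·2 = 12;  |P| = 12
Check the pairing map k ↦ (π_A(k), π_B(k)):
  0 ↦ (0,0)
  1 ↦ (0,1)
  2 ↦ (1,0)
  3 ↦ (1,1)
  4 ↦ (2,0)
  5 ↦ (2,1)
  6 ↦ (3,0)
  7 ↦ (3,1)
  8 ↦ (4,0)
  9 ↦ (4,1)
  10 ↦ (5,0)
  11 ↦ (5,1)
distinct pairs in image: 12 / 12 needed
  → bijection onto A×B; projections well-typed.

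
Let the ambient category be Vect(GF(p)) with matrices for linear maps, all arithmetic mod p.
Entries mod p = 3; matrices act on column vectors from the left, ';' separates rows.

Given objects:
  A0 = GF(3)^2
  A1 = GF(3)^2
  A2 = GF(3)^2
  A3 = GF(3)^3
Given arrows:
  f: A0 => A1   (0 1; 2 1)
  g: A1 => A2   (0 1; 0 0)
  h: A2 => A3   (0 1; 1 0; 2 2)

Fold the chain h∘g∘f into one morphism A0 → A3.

Answer: (0 0; 2 1; 1 2)

Work:
  e0=(1,0) f=>(0,2) g=>(2,0) h=>(0,2,1)
  e1=(0,1) f=>(1,1) g=>(1,0) h=>(0,1,2)
result: (0 0; 2 1; 1 2)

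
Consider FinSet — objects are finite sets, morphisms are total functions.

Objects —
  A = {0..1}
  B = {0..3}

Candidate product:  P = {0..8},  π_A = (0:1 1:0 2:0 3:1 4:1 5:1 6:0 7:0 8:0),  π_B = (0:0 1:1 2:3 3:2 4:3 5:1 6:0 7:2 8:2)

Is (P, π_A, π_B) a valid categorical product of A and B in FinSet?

Answer: NOT A VALID PRODUCT — |P|=9 ≠ |A|·|B|=8

Derivation:
|A|·|B| = 2·4 = 8;  |P| = 9
  → cardinalities differ; no bijection possible.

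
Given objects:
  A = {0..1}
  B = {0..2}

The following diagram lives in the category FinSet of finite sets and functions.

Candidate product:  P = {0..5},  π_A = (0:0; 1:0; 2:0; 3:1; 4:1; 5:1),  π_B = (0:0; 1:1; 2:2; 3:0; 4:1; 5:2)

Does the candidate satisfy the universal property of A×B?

Answer: VALID PRODUCT

Work:
|A|·|B| = 2·3 = 6;  |P| = 6
Check the pairing map k ↦ (π_A(k), π_B(k)):
  0 : (0,0)
  1 : (0,1)
  2 : (0,2)
  3 : (1,0)
  4 : (1,1)
  5 : (1,2)
distinct pairs in image: 6 / 6 needed
  → bijection onto A×B; projections well-typed.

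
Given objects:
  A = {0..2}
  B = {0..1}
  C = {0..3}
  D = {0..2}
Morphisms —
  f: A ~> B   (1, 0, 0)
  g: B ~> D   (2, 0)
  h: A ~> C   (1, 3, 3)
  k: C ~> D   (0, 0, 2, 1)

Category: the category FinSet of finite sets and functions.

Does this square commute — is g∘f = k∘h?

Along f;g (path 1):
  0 f~>1 g~>0
  1 f~>0 g~>2
  2 f~>0 g~>2
  composite₁ = (0, 2, 2)
Along h;k (path 2):
  0 h~>1 k~>0
  1 h~>3 k~>1
  2 h~>3 k~>1
  composite₂ = (0, 1, 1)
Equal? differ; not commutative

Answer: DOES NOT COMMUTE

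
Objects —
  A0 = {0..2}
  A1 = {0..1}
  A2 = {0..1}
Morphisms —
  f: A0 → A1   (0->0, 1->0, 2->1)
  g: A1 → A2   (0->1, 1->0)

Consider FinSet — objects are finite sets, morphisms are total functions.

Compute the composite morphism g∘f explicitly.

Answer: (0->1, 1->1, 2->0)

Derivation:
  0 f→0 g→1
  1 f→0 g→1
  2 f→1 g→0
⟦path⟧: (0->1, 1->1, 2->0)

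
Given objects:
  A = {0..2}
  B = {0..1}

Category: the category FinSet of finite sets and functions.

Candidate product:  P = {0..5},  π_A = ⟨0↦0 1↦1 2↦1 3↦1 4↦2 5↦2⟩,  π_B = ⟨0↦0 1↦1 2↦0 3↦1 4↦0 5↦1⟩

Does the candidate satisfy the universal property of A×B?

|A|·|B| = 3·2 = 6;  |P| = 6
Check the pairing map k ↦ (π_A(k), π_B(k)):
  0 ↦ (0,0)
  1 ↦ (1,1)
  2 ↦ (1,0)
  3 ↦ (1,1)  ✗ repeats pair of k=1
  4 ↦ (2,0)
  5 ↦ (2,1)
distinct pairs in image: 5 / 6 needed
  → (1,1) hit at k=1 and k=3

Answer: NOT A VALID PRODUCT — duplicate pair at indices 3,1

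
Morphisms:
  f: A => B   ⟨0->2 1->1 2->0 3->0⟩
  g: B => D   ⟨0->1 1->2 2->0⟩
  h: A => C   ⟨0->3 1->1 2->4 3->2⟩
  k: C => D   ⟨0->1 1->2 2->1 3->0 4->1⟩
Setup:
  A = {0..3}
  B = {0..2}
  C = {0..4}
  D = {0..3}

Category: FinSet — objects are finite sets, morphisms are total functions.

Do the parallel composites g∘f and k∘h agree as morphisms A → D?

Answer: COMMUTES

Trace:
Along f;g (path 1):
  0 f=>2 g=>0
  1 f=>1 g=>2
  2 f=>0 g=>1
  3 f=>0 g=>1
  composite₁ = ⟨0->0 1->2 2->1 3->1⟩
Along h;k (path 2):
  0 h=>3 k=>0
  1 h=>1 k=>2
  2 h=>4 k=>1
  3 h=>2 k=>1
  composite₂ = ⟨0->0 1->2 2->1 3->1⟩
Equal? equal; square commutes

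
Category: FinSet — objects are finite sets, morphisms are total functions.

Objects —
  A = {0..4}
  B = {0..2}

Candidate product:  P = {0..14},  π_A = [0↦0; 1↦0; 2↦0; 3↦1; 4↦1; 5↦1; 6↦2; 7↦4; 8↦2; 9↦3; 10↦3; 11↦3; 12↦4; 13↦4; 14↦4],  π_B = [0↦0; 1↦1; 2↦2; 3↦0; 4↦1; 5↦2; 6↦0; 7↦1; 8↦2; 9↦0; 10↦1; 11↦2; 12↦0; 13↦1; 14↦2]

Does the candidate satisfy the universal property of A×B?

Answer: NOT A VALID PRODUCT — duplicate pair at indices 13,7

Work:
|A|·|B| = 5·3 = 15;  |P| = 15
Check the pairing map k ↦ (π_A(k), π_B(k)):
  0 ↦ (0,0)
  1 ↦ (0,1)
  2 ↦ (0,2)
  3 ↦ (1,0)
  4 ↦ (1,1)
  5 ↦ (1,2)
  6 ↦ (2,0)
  7 ↦ (4,1)
  8 ↦ (2,2)
  9 ↦ (3,0)
  10 ↦ (3,1)
  11 ↦ (3,2)
  12 ↦ (4,0)
  13 ↦ (4,1)  ✗ repeats pair of k=7
  14 ↦ (4,2)
distinct pairs in image: 14 / 15 needed
  → (4,1) hit at k=7 and k=13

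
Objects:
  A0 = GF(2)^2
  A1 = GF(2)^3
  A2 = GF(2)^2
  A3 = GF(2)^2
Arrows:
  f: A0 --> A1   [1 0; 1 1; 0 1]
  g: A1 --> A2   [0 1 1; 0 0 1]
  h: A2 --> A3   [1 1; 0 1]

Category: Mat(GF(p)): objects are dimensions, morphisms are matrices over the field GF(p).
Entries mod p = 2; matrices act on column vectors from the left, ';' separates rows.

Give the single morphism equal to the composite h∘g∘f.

  e0=(1,0) f-->(1,1,0) g-->(1,0) h-->(1,0)
  e1=(0,1) f-->(0,1,1) g-->(0,1) h-->(1,1)
composite: [1 1; 0 1]

Answer: [1 1; 0 1]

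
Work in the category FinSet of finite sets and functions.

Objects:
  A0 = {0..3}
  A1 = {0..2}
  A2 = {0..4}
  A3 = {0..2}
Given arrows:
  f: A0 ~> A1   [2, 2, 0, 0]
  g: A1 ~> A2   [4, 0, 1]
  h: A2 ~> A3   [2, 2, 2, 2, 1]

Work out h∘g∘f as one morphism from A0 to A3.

  0 f~>2 g~>1 h~>2
  1 f~>2 g~>1 h~>2
  2 f~>0 g~>4 h~>1
  3 f~>0 g~>4 h~>1
composite: [2, 2, 1, 1]

Answer: [2, 2, 1, 1]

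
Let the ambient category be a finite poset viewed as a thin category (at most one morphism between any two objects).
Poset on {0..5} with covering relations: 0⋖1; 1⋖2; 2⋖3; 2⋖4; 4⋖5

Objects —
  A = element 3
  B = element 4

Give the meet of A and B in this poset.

Answer: A∧B = 2

Trace:
{x : x≤A ∧ x≤B} = {0,1,2}  (A=3, B=4)
  0 ≤ 2
  1 ≤ 2
  2 ≤ 2
glb = 2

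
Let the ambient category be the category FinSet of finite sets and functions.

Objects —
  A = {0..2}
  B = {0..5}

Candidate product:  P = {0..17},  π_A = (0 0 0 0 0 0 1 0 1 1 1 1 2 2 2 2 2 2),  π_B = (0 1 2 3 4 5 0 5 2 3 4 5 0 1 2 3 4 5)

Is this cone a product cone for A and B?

|A|·|B| = 3·6 = 18;  |P| = 18
Check the pairing map k ↦ (π_A(k), π_B(k)):
  0 ↦ (0,0)
  1 ↦ (0,1)
  2 ↦ (0,2)
  3 ↦ (0,3)
  4 ↦ (0,4)
  5 ↦ (0,5)
  6 ↦ (1,0)
  7 ↦ (0,5)  ✗ repeats pair of k=5
  8 ↦ (1,2)
  9 ↦ (1,3)
  10 ↦ (1,4)
  11 ↦ (1,5)
  12 ↦ (2,0)
  13 ↦ (2,1)
  14 ↦ (2,2)
  15 ↦ (2,3)
  16 ↦ (2,4)
  17 ↦ (2,5)
distinct pairs in image: 17 / 18 needed
  → (0,5) hit at k=5 and k=7

Answer: NOT A VALID PRODUCT — duplicate pair at indices 5,7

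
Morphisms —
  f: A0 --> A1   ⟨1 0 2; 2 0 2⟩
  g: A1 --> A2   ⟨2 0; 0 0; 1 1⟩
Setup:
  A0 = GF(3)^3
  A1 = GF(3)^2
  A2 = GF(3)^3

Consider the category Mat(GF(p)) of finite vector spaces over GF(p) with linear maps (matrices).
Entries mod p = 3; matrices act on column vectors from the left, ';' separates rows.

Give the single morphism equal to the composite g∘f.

  e0=(1,0,0) f-->(1,2) g-->(2,0,0)
  e1=(0,1,0) f-->(0,0) g-->(0,0,0)
  e2=(0,0,1) f-->(2,2) g-->(1,0,1)
composite: ⟨2 0 1; 0 0 0; 0 0 1⟩

Answer: ⟨2 0 1; 0 0 0; 0 0 1⟩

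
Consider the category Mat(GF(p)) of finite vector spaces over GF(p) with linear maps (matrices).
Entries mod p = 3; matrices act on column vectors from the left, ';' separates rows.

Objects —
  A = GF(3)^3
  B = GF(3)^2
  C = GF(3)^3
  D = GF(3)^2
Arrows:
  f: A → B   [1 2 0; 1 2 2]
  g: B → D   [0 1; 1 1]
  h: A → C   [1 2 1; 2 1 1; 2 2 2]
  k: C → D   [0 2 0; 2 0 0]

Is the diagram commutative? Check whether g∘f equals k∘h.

Answer: COMMUTES

Trace:
Along f;g (path 1):
  e0=[1,0,0] f→[1,1] g→[1,2]
  e1=[0,1,0] f→[2,2] g→[2,1]
  e2=[0,0,1] f→[0,2] g→[2,2]
  result₁ = [1 2 2; 2 1 2]
Along h;k (path 2):
  e0=[1,0,0] h→[1,2,2] k→[1,2]
  e1=[0,1,0] h→[2,1,2] k→[2,1]
  e2=[0,0,1] h→[1,1,2] k→[2,2]
  result₂ = [1 2 2; 2 1 2]
Equal? same morphism ✓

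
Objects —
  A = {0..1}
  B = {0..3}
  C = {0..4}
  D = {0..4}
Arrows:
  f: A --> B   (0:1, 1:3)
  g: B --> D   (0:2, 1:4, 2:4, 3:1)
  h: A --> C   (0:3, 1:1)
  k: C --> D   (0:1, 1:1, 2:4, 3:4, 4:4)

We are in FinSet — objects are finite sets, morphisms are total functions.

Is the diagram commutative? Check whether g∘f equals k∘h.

Answer: COMMUTES

Trace:
Along f;g (path 1):
  0 f-->1 g-->4
  1 f-->3 g-->1
  result₁ = (0:4, 1:1)
Along h;k (path 2):
  0 h-->3 k-->4
  1 h-->1 k-->1
  result₂ = (0:4, 1:1)
Equal? equal; square commutes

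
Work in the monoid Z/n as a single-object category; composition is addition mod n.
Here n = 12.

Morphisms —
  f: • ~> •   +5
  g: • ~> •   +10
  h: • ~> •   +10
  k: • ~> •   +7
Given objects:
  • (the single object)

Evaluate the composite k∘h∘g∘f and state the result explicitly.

  0 +5≡5 +10≡3 +10≡1 +7≡8  (mod 12)
result: +8

Answer: +8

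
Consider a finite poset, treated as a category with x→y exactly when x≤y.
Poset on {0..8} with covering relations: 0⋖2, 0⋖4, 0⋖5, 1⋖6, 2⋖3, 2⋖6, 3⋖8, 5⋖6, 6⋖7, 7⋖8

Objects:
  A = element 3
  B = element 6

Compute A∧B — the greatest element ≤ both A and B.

Answer: A∧B = 2

Work:
Lower bounds of A=3 and B=6: {0,2}
  0 ≤ 2
  2 ≤ 2
glb = 2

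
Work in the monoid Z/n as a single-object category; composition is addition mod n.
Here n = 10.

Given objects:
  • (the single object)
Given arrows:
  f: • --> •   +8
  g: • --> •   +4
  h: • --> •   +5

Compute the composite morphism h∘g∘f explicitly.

Answer: +7

Derivation:
  0 +8≡8 +4≡2 +5≡7  (mod 10)
result: +7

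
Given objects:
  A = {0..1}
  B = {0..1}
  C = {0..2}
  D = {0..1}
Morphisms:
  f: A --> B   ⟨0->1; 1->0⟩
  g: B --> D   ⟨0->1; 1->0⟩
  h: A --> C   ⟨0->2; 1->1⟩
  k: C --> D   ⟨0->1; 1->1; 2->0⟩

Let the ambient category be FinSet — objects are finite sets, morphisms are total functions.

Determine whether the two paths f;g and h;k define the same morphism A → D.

Answer: COMMUTES

Work:
Path 1 = f;g:
  0 f-->1 g-->0
  1 f-->0 g-->1
  result₁ = ⟨0->0; 1->1⟩
Path 2 = h;k:
  0 h-->2 k-->0
  1 h-->1 k-->1
  result₂ = ⟨0->0; 1->1⟩
Equal? same morphism ✓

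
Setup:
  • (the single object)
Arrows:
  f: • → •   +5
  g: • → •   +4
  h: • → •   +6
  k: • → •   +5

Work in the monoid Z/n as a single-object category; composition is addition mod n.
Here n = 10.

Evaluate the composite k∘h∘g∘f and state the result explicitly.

Answer: +0

Derivation:
  0 +5≡5 +4≡9 +6≡5 +5≡0  (mod 10)
result: +0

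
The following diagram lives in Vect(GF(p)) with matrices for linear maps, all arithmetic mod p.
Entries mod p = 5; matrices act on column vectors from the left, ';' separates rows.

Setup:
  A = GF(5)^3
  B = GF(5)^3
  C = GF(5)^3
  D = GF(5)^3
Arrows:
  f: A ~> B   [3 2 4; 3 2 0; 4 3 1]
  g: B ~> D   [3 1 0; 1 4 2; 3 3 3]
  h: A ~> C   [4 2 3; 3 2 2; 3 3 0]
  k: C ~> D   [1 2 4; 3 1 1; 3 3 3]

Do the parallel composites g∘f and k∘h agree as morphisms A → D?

Answer: COMMUTES

Derivation:
Path 1 = f;g:
  e0=⟨1,0,0⟩ f~>⟨3,3,4⟩ g~>⟨2,3,0⟩
  e1=⟨0,1,0⟩ f~>⟨2,2,3⟩ g~>⟨3,1,1⟩
  e2=⟨0,0,1⟩ f~>⟨4,0,1⟩ g~>⟨2,1,0⟩
  composite₁ = [2 3 2; 3 1 1; 0 1 0]
Path 2 = h;k:
  e0=⟨1,0,0⟩ h~>⟨4,3,3⟩ k~>⟨2,3,0⟩
  e1=⟨0,1,0⟩ h~>⟨2,2,3⟩ k~>⟨3,1,1⟩
  e2=⟨0,0,1⟩ h~>⟨3,2,0⟩ k~>⟨2,1,0⟩
  composite₂ = [2 3 2; 3 1 1; 0 1 0]
Equal? YES — commutes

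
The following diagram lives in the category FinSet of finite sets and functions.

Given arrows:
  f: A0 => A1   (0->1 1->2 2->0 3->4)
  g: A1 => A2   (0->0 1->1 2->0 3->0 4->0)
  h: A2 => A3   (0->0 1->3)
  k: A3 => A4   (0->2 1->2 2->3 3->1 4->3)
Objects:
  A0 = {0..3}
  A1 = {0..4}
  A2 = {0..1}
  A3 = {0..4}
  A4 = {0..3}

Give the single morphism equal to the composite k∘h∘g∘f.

Answer: (0->1 1->2 2->2 3->2)

Trace:
  0 f=>1 g=>1 h=>3 k=>1
  1 f=>2 g=>0 h=>0 k=>2
  2 f=>0 g=>0 h=>0 k=>2
  3 f=>4 g=>0 h=>0 k=>2
⟦path⟧: (0->1 1->2 2->2 3->2)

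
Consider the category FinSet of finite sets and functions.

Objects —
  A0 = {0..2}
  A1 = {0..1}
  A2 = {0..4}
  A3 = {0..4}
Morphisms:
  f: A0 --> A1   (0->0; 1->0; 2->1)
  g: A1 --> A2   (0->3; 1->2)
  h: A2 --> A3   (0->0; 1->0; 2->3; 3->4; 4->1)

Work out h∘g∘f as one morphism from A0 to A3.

Answer: (0->4; 1->4; 2->3)

Trace:
  0 f-->0 g-->3 h-->4
  1 f-->0 g-->3 h-->4
  2 f-->1 g-->2 h-->3
composite: (0->4; 1->4; 2->3)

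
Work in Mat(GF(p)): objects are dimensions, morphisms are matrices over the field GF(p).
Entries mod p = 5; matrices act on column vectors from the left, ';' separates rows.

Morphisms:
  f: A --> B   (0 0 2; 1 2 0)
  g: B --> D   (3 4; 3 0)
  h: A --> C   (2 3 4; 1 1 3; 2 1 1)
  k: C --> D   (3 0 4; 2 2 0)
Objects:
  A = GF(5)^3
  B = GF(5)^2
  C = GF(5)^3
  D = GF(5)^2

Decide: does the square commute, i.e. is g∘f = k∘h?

1) trace f;g:
  e0=⟨1,0,0⟩ f-->⟨0,1⟩ g-->⟨4,0⟩
  e1=⟨0,1,0⟩ f-->⟨0,2⟩ g-->⟨3,0⟩
  e2=⟨0,0,1⟩ f-->⟨2,0⟩ g-->⟨1,1⟩
  result₁ = (4 3 1; 0 0 1)
2) trace h;k:
  e0=⟨1,0,0⟩ h-->⟨2,1,2⟩ k-->⟨4,1⟩
  e1=⟨0,1,0⟩ h-->⟨3,1,1⟩ k-->⟨3,3⟩
  e2=⟨0,0,1⟩ h-->⟨4,3,1⟩ k-->⟨1,4⟩
  result₂ = (4 3 1; 1 3 4)
Equal? distinct morphisms ✗

Answer: DOES NOT COMMUTE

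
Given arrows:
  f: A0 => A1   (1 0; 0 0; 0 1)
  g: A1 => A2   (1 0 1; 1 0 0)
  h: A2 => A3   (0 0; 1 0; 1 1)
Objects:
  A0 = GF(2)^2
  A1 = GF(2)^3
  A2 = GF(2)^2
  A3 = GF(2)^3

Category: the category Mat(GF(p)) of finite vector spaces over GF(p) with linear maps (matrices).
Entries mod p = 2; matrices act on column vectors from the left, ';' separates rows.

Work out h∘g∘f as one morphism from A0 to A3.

  e0=⟨1,0⟩ f=>⟨1,0,0⟩ g=>⟨1,1⟩ h=>⟨0,1,0⟩
  e1=⟨0,1⟩ f=>⟨0,0,1⟩ g=>⟨1,0⟩ h=>⟨0,1,1⟩
result: (0 0; 1 1; 0 1)

Answer: (0 0; 1 1; 0 1)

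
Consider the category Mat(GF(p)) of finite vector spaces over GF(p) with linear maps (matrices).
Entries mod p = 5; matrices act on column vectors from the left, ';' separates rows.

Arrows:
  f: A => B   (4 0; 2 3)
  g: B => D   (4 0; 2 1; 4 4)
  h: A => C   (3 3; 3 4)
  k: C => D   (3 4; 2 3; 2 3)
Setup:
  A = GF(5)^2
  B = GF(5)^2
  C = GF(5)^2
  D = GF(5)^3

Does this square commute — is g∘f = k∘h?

Answer: DOES NOT COMMUTE

Derivation:
1) trace f;g:
  e0=⟨1,0⟩ f=>⟨4,2⟩ g=>⟨1,0,4⟩
  e1=⟨0,1⟩ f=>⟨0,3⟩ g=>⟨0,3,2⟩
  result₁ = (1 0; 0 3; 4 2)
2) trace h;k:
  e0=⟨1,0⟩ h=>⟨3,3⟩ k=>⟨1,0,0⟩
  e1=⟨0,1⟩ h=>⟨3,4⟩ k=>⟨0,3,3⟩
  result₂ = (1 0; 0 3; 0 3)
Equal? distinct morphisms ✗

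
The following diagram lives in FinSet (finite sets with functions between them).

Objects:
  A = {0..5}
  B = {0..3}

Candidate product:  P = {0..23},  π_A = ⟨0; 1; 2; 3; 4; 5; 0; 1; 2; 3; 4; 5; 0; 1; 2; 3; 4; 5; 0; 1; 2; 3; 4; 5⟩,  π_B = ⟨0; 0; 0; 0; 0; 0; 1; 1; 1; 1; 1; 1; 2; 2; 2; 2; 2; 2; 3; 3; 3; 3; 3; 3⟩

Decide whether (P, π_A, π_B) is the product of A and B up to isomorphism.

Answer: VALID PRODUCT

Work:
|A|·|B| = 6·4 = 24;  |P| = 24
Check the pairing map k ↦ (π_A(k), π_B(k)):
  0 : (0,0)
  1 : (1,0)
  2 : (2,0)
  3 : (3,0)
  4 : (4,0)
  5 : (5,0)
  6 : (0,1)
  7 : (1,1)
  8 : (2,1)
  9 : (3,1)
  10 : (4,1)
  11 : (5,1)
  12 : (0,2)
  13 : (1,2)
  14 : (2,2)
  15 : (3,2)
  16 : (4,2)
  17 : (5,2)
  18 : (0,3)
  19 : (1,3)
  20 : (2,3)
  21 : (3,3)
  22 : (4,3)
  23 : (5,3)
distinct pairs in image: 24 / 24 needed
  → bijection onto A×B; projections well-typed.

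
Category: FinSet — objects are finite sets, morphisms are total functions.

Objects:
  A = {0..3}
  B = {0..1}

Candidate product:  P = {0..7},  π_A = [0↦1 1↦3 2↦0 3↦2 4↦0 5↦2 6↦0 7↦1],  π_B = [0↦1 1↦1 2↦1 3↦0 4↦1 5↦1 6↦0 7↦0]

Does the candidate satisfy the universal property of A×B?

Answer: NOT A VALID PRODUCT — duplicate pair at indices 2,4

Trace:
|A|·|B| = 4·2 = 8;  |P| = 8
Check the pairing map k ↦ (π_A(k), π_B(k)):
  0 ↦ (1,1)
  1 ↦ (3,1)
  2 ↦ (0,1)
  3 ↦ (2,0)
  4 ↦ (0,1)  ✗ repeats pair of k=2
  5 ↦ (2,1)
  6 ↦ (0,0)
  7 ↦ (1,0)
distinct pairs in image: 7 / 8 needed
  → (0,1) hit at k=2 and k=4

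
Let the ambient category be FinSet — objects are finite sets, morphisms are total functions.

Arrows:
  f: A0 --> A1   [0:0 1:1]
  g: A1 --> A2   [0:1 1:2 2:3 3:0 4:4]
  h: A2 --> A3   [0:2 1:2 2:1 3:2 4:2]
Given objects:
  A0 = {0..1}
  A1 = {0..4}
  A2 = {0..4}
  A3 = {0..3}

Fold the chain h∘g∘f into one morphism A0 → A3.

Answer: [0:2 1:1]

Work:
  0 f-->0 g-->1 h-->2
  1 f-->1 g-->2 h-->1
⟦path⟧: [0:2 1:1]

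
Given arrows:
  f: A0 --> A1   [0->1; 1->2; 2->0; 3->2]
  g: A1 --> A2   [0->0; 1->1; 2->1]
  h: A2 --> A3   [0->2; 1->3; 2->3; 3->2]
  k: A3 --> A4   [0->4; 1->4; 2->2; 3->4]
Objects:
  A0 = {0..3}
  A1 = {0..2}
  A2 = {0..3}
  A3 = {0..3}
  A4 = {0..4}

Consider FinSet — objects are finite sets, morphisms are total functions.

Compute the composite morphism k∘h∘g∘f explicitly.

  0 f-->1 g-->1 h-->3 k-->4
  1 f-->2 g-->1 h-->3 k-->4
  2 f-->0 g-->0 h-->2 k-->2
  3 f-->2 g-->1 h-->3 k-->4
composite: [0->4; 1->4; 2->2; 3->4]

Answer: [0->4; 1->4; 2->2; 3->4]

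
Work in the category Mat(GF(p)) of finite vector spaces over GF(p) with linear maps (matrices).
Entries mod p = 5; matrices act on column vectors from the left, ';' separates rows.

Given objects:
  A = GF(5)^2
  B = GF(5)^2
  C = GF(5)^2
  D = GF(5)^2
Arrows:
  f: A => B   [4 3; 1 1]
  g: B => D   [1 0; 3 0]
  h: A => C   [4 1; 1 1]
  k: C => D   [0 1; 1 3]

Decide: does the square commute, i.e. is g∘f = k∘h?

Along f;g (path 1):
  e0=⟨1,0⟩ f=>⟨4,1⟩ g=>⟨4,2⟩
  e1=⟨0,1⟩ f=>⟨3,1⟩ g=>⟨3,4⟩
  composite₁ = [4 3; 2 4]
Along h;k (path 2):
  e0=⟨1,0⟩ h=>⟨4,1⟩ k=>⟨1,2⟩
  e1=⟨0,1⟩ h=>⟨1,1⟩ k=>⟨1,4⟩
  composite₂ = [1 1; 2 4]
Equal? NO — does not commute

Answer: DOES NOT COMMUTE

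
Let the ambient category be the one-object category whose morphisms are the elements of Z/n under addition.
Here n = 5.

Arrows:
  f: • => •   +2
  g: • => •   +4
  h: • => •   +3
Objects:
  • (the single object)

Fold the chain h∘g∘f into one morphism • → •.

Answer: +4

Trace:
  0 +2≡2 +4≡1 +3≡4  (mod 5)
composite: +4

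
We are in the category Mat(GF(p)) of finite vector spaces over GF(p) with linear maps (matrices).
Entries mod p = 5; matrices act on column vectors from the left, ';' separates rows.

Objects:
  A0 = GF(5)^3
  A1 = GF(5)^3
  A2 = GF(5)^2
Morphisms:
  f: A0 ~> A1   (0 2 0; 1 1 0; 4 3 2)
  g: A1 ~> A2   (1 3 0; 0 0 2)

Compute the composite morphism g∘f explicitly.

  e0=⟨1,0,0⟩ f~>⟨0,1,4⟩ g~>⟨3,3⟩
  e1=⟨0,1,0⟩ f~>⟨2,1,3⟩ g~>⟨0,1⟩
  e2=⟨0,0,1⟩ f~>⟨0,0,2⟩ g~>⟨0,4⟩
⟦path⟧: (3 0 0; 3 1 4)

Answer: (3 0 0; 3 1 4)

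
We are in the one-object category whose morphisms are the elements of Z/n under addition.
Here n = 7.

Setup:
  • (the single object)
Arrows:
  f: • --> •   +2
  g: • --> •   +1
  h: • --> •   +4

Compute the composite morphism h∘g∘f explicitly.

Answer: +0

Derivation:
  0 +2≡2 +1≡3 +4≡0  (mod 7)
⟦path⟧: +0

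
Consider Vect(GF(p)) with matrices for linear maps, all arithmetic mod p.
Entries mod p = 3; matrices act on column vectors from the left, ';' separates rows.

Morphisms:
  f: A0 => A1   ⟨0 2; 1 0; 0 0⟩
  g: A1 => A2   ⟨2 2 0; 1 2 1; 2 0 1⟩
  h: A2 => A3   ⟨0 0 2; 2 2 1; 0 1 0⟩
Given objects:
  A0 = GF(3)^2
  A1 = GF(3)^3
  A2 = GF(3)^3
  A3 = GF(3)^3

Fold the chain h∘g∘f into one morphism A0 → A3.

  e0=[1,0] f=>[0,1,0] g=>[2,2,0] h=>[0,2,2]
  e1=[0,1] f=>[2,0,0] g=>[1,2,1] h=>[2,1,2]
result: ⟨0 2; 2 1; 2 2⟩

Answer: ⟨0 2; 2 1; 2 2⟩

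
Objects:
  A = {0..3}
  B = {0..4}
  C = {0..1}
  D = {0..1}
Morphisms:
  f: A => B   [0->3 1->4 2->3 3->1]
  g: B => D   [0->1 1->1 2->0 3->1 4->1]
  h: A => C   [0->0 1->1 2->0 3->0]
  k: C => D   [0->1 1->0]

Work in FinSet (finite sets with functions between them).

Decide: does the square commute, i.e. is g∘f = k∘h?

Answer: DOES NOT COMMUTE

Derivation:
Along f;g (path 1):
  0 f=>3 g=>1
  1 f=>4 g=>1
  2 f=>3 g=>1
  3 f=>1 g=>1
  ⟦path⟧₁ = [0->1 1->1 2->1 3->1]
Along h;k (path 2):
  0 h=>0 k=>1
  1 h=>1 k=>0
  2 h=>0 k=>1
  3 h=>0 k=>1
  ⟦path⟧₂ = [0->1 1->0 2->1 3->1]
Equal? differ; not commutative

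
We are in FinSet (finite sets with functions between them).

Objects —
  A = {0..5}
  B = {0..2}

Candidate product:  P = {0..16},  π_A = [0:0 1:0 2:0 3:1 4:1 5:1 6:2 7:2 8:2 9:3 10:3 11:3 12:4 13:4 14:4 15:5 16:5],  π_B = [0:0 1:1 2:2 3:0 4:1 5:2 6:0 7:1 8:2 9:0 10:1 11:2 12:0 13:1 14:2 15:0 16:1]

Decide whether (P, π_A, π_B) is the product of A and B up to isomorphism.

Answer: NOT A VALID PRODUCT — |P|=17 ≠ |A|·|B|=18

Derivation:
|A|·|B| = 6·3 = 18;  |P| = 17
  → cardinalities differ; no bijection possible.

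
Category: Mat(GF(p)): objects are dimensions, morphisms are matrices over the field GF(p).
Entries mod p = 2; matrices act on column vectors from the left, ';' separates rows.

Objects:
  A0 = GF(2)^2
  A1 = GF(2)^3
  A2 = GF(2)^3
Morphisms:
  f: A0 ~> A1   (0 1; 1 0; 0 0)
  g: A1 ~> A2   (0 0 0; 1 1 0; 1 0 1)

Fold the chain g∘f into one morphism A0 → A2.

Answer: (0 0; 1 1; 0 1)

Trace:
  e0=⟨1,0⟩ f~>⟨0,1,0⟩ g~>⟨0,1,0⟩
  e1=⟨0,1⟩ f~>⟨1,0,0⟩ g~>⟨0,1,1⟩
⟦path⟧: (0 0; 1 1; 0 1)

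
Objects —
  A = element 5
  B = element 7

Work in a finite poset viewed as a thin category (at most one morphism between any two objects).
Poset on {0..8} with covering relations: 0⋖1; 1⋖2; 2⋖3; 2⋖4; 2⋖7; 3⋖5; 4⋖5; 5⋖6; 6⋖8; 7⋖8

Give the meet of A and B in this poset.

Answer: A∧B = 2

Trace:
Lower bounds of A=5 and B=7: {0,1,2}
  0 <= 2
  1 <= 2
  2 <= 2
glb = 2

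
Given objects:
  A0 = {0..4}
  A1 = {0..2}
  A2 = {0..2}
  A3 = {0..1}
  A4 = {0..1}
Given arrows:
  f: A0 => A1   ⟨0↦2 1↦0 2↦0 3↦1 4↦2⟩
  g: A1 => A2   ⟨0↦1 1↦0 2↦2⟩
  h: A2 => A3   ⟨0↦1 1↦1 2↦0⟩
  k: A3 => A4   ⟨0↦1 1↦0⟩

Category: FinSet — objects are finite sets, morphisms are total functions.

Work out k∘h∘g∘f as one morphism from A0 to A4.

Answer: ⟨0↦1 1↦0 2↦0 3↦0 4↦1⟩

Derivation:
  0 f=>2 g=>2 h=>0 k=>1
  1 f=>0 g=>1 h=>1 k=>0
  2 f=>0 g=>1 h=>1 k=>0
  3 f=>1 g=>0 h=>1 k=>0
  4 f=>2 g=>2 h=>0 k=>1
⟦path⟧: ⟨0↦1 1↦0 2↦0 3↦0 4↦1⟩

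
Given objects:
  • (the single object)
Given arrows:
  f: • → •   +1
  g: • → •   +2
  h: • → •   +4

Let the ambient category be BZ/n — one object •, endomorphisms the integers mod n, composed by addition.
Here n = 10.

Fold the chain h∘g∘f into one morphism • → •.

Answer: +7

Trace:
  0 +1≡1 +2≡3 +4≡7  (mod 10)
result: +7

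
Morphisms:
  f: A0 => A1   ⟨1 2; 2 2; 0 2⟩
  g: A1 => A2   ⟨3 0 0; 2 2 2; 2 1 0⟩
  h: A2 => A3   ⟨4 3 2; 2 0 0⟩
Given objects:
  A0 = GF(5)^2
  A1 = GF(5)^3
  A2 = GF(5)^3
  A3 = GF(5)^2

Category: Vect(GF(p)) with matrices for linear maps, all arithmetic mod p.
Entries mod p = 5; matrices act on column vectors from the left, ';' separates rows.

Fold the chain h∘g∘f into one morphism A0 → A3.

Answer: ⟨3 2; 1 2⟩

Work:
  e0=[1,0] f=>[1,2,0] g=>[3,1,4] h=>[3,1]
  e1=[0,1] f=>[2,2,2] g=>[1,2,1] h=>[2,2]
⟦path⟧: ⟨3 2; 1 2⟩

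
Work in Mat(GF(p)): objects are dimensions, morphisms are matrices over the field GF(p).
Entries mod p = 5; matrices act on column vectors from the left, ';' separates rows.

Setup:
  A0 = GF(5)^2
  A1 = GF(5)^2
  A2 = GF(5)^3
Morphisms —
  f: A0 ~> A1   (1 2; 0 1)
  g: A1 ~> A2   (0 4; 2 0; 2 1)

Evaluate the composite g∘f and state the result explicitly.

  e0=(1,0) f~>(1,0) g~>(0,2,2)
  e1=(0,1) f~>(2,1) g~>(4,4,0)
⟦path⟧: (0 4; 2 4; 2 0)

Answer: (0 4; 2 4; 2 0)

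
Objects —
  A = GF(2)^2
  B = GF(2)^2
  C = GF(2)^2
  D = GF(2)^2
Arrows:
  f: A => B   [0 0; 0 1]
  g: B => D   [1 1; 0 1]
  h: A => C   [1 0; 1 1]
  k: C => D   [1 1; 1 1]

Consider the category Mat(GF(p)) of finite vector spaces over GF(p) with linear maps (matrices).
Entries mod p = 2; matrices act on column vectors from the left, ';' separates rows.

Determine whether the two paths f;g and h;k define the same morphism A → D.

Along f;g (path 1):
  e0=[1,0] f=>[0,0] g=>[0,0]
  e1=[0,1] f=>[0,1] g=>[1,1]
  ⟦path⟧₁ = [0 1; 0 1]
Along h;k (path 2):
  e0=[1,0] h=>[1,1] k=>[0,0]
  e1=[0,1] h=>[0,1] k=>[1,1]
  ⟦path⟧₂ = [0 1; 0 1]
Equal? YES — commutes

Answer: COMMUTES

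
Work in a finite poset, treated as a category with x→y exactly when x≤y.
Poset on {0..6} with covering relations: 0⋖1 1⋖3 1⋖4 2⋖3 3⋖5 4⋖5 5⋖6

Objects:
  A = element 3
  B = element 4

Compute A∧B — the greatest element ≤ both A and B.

Answer: A∧B = 1

Work:
Lower bounds of A=3 and B=4: {0,1}
  0 ≤ 1
  1 ≤ 1
glb = 1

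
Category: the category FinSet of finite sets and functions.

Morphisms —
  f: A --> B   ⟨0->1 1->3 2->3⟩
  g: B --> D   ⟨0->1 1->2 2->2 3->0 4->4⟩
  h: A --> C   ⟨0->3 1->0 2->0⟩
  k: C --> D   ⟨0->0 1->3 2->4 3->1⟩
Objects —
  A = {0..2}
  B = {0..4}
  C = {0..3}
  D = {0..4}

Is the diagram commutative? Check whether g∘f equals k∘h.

Answer: DOES NOT COMMUTE

Work:
Along f;g (path 1):
  0 f-->1 g-->2
  1 f-->3 g-->0
  2 f-->3 g-->0
  ⟦path⟧₁ = ⟨0->2 1->0 2->0⟩
Along h;k (path 2):
  0 h-->3 k-->1
  1 h-->0 k-->0
  2 h-->0 k-->0
  ⟦path⟧₂ = ⟨0->1 1->0 2->0⟩
Equal? NO — does not commute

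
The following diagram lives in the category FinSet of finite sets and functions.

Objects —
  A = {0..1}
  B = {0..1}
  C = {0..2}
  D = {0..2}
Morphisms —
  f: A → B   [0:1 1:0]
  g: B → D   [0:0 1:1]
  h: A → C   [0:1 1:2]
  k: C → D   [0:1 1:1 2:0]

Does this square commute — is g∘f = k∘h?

Answer: COMMUTES

Derivation:
1) trace f;g:
  0 f→1 g→1
  1 f→0 g→0
  composite₁ = [0:1 1:0]
2) trace h;k:
  0 h→1 k→1
  1 h→2 k→0
  composite₂ = [0:1 1:0]
Equal? YES — commutes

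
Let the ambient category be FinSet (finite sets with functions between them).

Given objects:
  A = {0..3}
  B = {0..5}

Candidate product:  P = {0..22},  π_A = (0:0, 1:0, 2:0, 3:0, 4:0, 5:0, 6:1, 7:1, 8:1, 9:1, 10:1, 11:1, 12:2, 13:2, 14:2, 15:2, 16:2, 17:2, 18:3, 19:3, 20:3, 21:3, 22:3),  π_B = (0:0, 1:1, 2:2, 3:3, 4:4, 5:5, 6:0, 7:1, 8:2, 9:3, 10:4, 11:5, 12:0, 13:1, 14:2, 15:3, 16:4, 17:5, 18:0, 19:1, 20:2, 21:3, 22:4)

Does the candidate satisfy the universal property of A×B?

Answer: NOT A VALID PRODUCT — |P|=23 ≠ |A|·|B|=24

Trace:
|A|·|B| = 4·6 = 24;  |P| = 23
  → cardinalities differ; no bijection possible.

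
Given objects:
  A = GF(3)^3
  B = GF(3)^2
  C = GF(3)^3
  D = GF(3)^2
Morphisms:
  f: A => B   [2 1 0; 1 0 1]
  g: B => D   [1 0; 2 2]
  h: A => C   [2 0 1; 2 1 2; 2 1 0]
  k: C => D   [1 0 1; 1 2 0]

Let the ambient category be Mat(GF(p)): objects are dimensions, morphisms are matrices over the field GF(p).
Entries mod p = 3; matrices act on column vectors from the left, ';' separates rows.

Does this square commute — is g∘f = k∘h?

1) trace f;g:
  e0=[1,0,0] f=>[2,1] g=>[2,0]
  e1=[0,1,0] f=>[1,0] g=>[1,2]
  e2=[0,0,1] f=>[0,1] g=>[0,2]
  composite₁ = [2 1 0; 0 2 2]
2) trace h;k:
  e0=[1,0,0] h=>[2,2,2] k=>[1,0]
  e1=[0,1,0] h=>[0,1,1] k=>[1,2]
  e2=[0,0,1] h=>[1,2,0] k=>[1,2]
  composite₂ = [1 1 1; 0 2 2]
Equal? NO — does not commute

Answer: DOES NOT COMMUTE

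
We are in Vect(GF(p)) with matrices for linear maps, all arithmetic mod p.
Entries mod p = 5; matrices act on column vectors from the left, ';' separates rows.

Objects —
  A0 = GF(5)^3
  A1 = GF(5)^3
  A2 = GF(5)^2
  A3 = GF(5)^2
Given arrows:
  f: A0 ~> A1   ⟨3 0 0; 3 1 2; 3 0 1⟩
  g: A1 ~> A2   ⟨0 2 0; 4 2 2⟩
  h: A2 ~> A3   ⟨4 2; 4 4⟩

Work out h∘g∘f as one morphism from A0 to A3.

  e0=(1,0,0) f~>(3,3,3) g~>(1,4) h~>(2,0)
  e1=(0,1,0) f~>(0,1,0) g~>(2,2) h~>(2,1)
  e2=(0,0,1) f~>(0,2,1) g~>(4,1) h~>(3,0)
⟦path⟧: ⟨2 2 3; 0 1 0⟩

Answer: ⟨2 2 3; 0 1 0⟩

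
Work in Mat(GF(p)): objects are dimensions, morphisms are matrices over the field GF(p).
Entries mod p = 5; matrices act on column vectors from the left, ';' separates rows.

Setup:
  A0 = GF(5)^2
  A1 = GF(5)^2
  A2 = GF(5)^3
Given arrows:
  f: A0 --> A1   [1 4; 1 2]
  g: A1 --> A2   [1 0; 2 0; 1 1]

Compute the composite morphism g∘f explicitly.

Answer: [1 4; 2 3; 2 1]

Work:
  e0=(1,0) f-->(1,1) g-->(1,2,2)
  e1=(0,1) f-->(4,2) g-->(4,3,1)
composite: [1 4; 2 3; 2 1]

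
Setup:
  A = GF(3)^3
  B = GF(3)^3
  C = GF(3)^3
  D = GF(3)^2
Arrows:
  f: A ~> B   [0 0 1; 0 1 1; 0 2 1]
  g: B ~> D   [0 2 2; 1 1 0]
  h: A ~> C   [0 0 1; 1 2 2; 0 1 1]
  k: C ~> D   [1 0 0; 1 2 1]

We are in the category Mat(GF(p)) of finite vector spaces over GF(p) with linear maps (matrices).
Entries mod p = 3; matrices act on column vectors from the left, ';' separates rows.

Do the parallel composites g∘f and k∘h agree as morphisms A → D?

Answer: DOES NOT COMMUTE

Work:
1) trace f;g:
  e0=(1,0,0) f~>(0,0,0) g~>(0,0)
  e1=(0,1,0) f~>(0,1,2) g~>(0,1)
  e2=(0,0,1) f~>(1,1,1) g~>(1,2)
  composite₁ = [0 0 1; 0 1 2]
2) trace h;k:
  e0=(1,0,0) h~>(0,1,0) k~>(0,2)
  e1=(0,1,0) h~>(0,2,1) k~>(0,2)
  e2=(0,0,1) h~>(1,2,1) k~>(1,0)
  composite₂ = [0 0 1; 2 2 0]
Equal? NO — does not commute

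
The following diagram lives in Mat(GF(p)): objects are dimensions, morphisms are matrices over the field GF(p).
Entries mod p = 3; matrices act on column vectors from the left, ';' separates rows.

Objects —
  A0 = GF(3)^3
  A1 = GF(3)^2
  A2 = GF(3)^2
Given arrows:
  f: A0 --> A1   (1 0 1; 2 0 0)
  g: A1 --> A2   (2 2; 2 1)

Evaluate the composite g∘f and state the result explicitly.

Answer: (0 0 2; 1 0 2)

Trace:
  e0=⟨1,0,0⟩ f-->⟨1,2⟩ g-->⟨0,1⟩
  e1=⟨0,1,0⟩ f-->⟨0,0⟩ g-->⟨0,0⟩
  e2=⟨0,0,1⟩ f-->⟨1,0⟩ g-->⟨2,2⟩
⟦path⟧: (0 0 2; 1 0 2)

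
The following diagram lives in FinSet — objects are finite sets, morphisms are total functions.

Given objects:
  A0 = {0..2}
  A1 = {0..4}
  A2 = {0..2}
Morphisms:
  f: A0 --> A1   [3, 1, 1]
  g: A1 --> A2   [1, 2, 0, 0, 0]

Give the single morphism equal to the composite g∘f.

  0 f-->3 g-->0
  1 f-->1 g-->2
  2 f-->1 g-->2
result: [0, 2, 2]

Answer: [0, 2, 2]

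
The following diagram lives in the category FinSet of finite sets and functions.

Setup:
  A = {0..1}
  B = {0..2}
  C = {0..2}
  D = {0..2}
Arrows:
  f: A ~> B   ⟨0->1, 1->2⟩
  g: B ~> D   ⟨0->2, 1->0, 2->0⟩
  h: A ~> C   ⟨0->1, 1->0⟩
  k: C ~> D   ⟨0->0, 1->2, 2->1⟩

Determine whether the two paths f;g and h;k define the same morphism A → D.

Answer: DOES NOT COMMUTE

Trace:
Along f;g (path 1):
  0 f~>1 g~>0
  1 f~>2 g~>0
  ⟦path⟧₁ = ⟨0->0, 1->0⟩
Along h;k (path 2):
  0 h~>1 k~>2
  1 h~>0 k~>0
  ⟦path⟧₂ = ⟨0->2, 1->0⟩
Equal? distinct morphisms ✗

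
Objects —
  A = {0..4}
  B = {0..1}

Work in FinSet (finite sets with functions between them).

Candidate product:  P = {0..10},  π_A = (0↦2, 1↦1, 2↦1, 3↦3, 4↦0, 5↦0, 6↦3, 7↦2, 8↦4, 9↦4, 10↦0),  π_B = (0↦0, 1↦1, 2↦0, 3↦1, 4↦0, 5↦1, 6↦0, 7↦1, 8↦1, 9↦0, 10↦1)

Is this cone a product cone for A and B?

|A|·|B| = 5·2 = 10;  |P| = 11
  → cardinalities differ; no bijection possible.

Answer: NOT A VALID PRODUCT — |P|=11 ≠ |A|·|B|=10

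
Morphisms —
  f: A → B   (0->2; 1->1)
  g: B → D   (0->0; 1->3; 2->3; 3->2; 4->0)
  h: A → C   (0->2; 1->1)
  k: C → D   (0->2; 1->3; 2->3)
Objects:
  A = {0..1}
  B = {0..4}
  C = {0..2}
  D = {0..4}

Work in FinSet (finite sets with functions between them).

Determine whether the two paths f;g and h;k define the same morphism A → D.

Along f;g (path 1):
  0 f→2 g→3
  1 f→1 g→3
  composite₁ = (0->3; 1->3)
Along h;k (path 2):
  0 h→2 k→3
  1 h→1 k→3
  composite₂ = (0->3; 1->3)
Equal? same morphism ✓

Answer: COMMUTES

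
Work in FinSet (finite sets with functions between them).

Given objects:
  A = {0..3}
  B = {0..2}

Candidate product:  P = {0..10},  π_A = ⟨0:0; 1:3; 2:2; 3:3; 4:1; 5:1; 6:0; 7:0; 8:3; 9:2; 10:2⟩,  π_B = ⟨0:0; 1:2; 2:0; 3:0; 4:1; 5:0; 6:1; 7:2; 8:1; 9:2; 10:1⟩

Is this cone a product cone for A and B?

|A|·|B| = 4·3 = 12;  |P| = 11
  → cardinalities differ; no bijection possible.

Answer: NOT A VALID PRODUCT — |P|=11 ≠ |A|·|B|=12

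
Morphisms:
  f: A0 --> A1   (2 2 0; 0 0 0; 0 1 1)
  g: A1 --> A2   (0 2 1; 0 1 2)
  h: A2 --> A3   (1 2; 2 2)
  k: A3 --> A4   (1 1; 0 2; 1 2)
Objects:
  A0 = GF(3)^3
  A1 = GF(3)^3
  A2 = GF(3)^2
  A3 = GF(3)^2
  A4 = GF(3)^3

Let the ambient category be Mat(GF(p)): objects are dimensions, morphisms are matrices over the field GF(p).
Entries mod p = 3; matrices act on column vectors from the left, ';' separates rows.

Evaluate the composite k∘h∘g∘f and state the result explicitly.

Answer: (0 2 2; 0 0 0; 0 2 2)

Trace:
  e0=(1,0,0) f-->(2,0,0) g-->(0,0) h-->(0,0) k-->(0,0,0)
  e1=(0,1,0) f-->(2,0,1) g-->(1,2) h-->(2,0) k-->(2,0,2)
  e2=(0,0,1) f-->(0,0,1) g-->(1,2) h-->(2,0) k-->(2,0,2)
composite: (0 2 2; 0 0 0; 0 2 2)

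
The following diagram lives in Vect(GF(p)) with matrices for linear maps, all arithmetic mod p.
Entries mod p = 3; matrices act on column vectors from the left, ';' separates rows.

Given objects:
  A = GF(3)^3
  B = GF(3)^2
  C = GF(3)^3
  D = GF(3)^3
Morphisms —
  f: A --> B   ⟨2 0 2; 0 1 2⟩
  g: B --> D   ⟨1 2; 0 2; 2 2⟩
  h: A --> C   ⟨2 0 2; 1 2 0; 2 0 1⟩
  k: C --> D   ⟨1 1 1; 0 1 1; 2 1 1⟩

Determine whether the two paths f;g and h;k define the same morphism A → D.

Answer: COMMUTES

Trace:
1) trace f;g:
  e0=(1,0,0) f-->(2,0) g-->(2,0,1)
  e1=(0,1,0) f-->(0,1) g-->(2,2,2)
  e2=(0,0,1) f-->(2,2) g-->(0,1,2)
  composite₁ = ⟨2 2 0; 0 2 1; 1 2 2⟩
2) trace h;k:
  e0=(1,0,0) h-->(2,1,2) k-->(2,0,1)
  e1=(0,1,0) h-->(0,2,0) k-->(2,2,2)
  e2=(0,0,1) h-->(2,0,1) k-->(0,1,2)
  composite₂ = ⟨2 2 0; 0 2 1; 1 2 2⟩
Equal? YES — commutes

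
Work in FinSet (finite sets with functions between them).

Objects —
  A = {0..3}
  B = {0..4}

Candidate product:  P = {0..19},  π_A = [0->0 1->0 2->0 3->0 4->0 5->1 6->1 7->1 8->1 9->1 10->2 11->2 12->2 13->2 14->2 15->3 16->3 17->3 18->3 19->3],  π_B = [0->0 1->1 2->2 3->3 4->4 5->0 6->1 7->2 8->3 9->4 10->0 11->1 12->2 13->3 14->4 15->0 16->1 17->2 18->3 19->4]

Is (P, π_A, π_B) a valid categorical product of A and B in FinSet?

|A|·|B| = 4·5 = 20;  |P| = 20
Check the pairing map k ↦ (π_A(k), π_B(k)):
  0 -> (0,0)
  1 -> (0,1)
  2 -> (0,2)
  3 -> (0,3)
  4 -> (0,4)
  5 -> (1,0)
  6 -> (1,1)
  7 -> (1,2)
  8 -> (1,3)
  9 -> (1,4)
  10 -> (2,0)
  11 -> (2,1)
  12 -> (2,2)
  13 -> (2,3)
  14 -> (2,4)
  15 -> (3,0)
  16 -> (3,1)
  17 -> (3,2)
  18 -> (3,3)
  19 -> (3,4)
distinct pairs in image: 20 / 20 needed
  → bijection onto A×B; projections well-typed.

Answer: VALID PRODUCT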